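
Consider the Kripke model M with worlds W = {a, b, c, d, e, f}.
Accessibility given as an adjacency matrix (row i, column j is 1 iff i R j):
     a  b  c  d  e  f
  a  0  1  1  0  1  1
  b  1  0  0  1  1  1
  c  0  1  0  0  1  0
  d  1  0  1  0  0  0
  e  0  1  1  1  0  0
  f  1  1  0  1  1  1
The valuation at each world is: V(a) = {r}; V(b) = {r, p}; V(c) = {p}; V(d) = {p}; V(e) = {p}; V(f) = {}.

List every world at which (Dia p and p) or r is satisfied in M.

a, b, c, d, e

Let φ = (Dia p and p) or r. Evaluate φ at each world:
  a (successors {b, c, e, f}): φ is true.
  b (successors {a, d, e, f}): φ is true.
  c (successors {b, e}): φ is true.
  d (successors {a, c}): φ is true.
  e (successors {b, c, d}): φ is true.
  f (successors {a, b, d, e, f}): φ is false.
For instance, at b:
  At b: Dia p and p is true, r is true, so (Dia p and p) or r is true.
    At b: Dia p is true, p is true, so Dia p and p is true.
      At b: Dia p requires p at some successor in {a, d, e, f}.
        p holds at d, so Dia p is true at b.
Satisfying worlds: {a, b, c, d, e}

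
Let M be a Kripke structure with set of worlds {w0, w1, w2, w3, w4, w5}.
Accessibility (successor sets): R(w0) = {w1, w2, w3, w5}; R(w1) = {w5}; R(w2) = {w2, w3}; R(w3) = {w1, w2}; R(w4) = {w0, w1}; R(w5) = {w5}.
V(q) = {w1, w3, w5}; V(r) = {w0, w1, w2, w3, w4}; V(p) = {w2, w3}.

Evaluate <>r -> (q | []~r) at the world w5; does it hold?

Yes

At w5: <>r is false, q | []~r is true, so <>r -> (q | []~r) is true.
  At w5: <>r requires r at some successor in {w5}.
    At w5: r is false.
  So <>r is false at w5.
  At w5: q is true, []~r is true, so q | []~r is true.
    At w5: []~r requires ~r at every successor {w5}.
      At w5: ~r is true.
    So []~r is true at w5.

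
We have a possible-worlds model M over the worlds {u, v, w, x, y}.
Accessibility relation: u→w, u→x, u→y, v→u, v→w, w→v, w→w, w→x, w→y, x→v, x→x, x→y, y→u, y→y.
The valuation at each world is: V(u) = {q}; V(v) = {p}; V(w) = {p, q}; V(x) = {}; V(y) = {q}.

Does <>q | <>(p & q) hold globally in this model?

Yes

Let φ = <>q | <>(p & q). Evaluate φ at each world:
  u (successors {w, x, y}): φ is true.
  v (successors {u, w}): φ is true.
  w (successors {v, w, x, y}): φ is true.
  x (successors {v, x, y}): φ is true.
  y (successors {u, y}): φ is true.
For instance, at u:
  At u: <>q is true, <>(p & q) is true, so <>q | <>(p & q) is true.
    At u: <>q requires q at some successor in {w, x, y}.
      q holds at w, so <>q is true at u.
    At u: <>(p & q) requires p & q at some successor in {w, x, y}.
      p & q holds at w, so <>(p & q) is true at u.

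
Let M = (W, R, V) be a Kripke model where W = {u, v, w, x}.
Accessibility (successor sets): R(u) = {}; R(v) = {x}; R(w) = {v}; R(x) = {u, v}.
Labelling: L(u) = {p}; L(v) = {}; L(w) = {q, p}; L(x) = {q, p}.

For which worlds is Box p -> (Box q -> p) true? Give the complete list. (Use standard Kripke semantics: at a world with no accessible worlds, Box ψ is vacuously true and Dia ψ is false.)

u, w, x

Let φ = Box p -> (Box q -> p). Evaluate φ at each world:
  u (successors ∅): φ is true.
  v (successors {x}): φ is false.
  w (successors {v}): φ is true.
  x (successors {u, v}): φ is true.
For instance, at w:
  At w: Box p is false, Box q -> p is true, so Box p -> (Box q -> p) is true.
    At w: Box p requires p at every successor {v}.
      p fails at v, so Box p is false at w.
    At w: Box q is false, p is true, so Box q -> p is true.
      At w: Box q requires q at every successor {v}.
        q fails at v, so Box q is false at w.
Satisfying worlds: {u, w, x}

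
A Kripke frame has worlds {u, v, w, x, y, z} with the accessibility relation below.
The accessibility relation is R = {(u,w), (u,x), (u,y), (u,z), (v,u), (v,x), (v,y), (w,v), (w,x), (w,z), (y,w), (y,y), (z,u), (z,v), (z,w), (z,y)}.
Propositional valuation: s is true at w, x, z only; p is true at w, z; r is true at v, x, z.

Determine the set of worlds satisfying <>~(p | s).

Let φ = <>~(p | s). Evaluate φ at each world:
  u (successors {w, x, y, z}): φ is true.
  v (successors {u, x, y}): φ is true.
  w (successors {v, x, z}): φ is true.
  x (successors ∅): φ is false.
  y (successors {w, y}): φ is true.
  z (successors {u, v, w, y}): φ is true.
For instance, at v:
  At v: <>~(p | s) requires ~(p | s) at some successor in {u, x, y}.
    ~(p | s) holds at u, so <>~(p | s) is true at v.
Satisfying worlds: {u, v, w, y, z}

u, v, w, y, z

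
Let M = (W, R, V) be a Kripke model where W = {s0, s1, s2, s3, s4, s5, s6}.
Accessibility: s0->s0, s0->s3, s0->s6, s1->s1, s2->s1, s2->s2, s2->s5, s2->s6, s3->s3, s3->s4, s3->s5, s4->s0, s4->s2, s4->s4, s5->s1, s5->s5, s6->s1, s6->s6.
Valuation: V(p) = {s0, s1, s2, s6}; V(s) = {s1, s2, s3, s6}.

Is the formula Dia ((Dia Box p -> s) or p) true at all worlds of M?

Let φ = Dia ((Dia Box p -> s) or p). Evaluate φ at each world:
  s0 (successors {s0, s3, s6}): φ is true.
  s1 (successors {s1}): φ is true.
  s2 (successors {s1, s2, s5, s6}): φ is true.
  s3 (successors {s3, s4, s5}): φ is true.
  s4 (successors {s0, s2, s4}): φ is true.
  s5 (successors {s1, s5}): φ is true.
  s6 (successors {s1, s6}): φ is true.
For instance, at s0:
  At s0: Dia ((Dia Box p -> s) or p) requires (Dia Box p -> s) or p at some successor in {s0, s3, s6}.
    (Dia Box p -> s) or p holds at s0, so Dia ((Dia Box p -> s) or p) is true at s0.
      At s0: Dia Box p -> s is false, p is true, so (Dia Box p -> s) or p is true.

Yes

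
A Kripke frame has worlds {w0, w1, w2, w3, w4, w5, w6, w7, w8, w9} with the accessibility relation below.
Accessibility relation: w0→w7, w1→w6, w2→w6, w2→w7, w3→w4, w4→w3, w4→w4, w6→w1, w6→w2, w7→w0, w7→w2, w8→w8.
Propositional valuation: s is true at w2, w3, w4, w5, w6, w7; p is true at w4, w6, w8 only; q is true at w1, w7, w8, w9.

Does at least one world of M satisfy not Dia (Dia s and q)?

Recall that Dia ψ holds at a world iff ψ holds at some accessible world.
Let φ = not Dia (Dia s and q). Evaluate φ at each world:
  w0 (successors {w7}): φ is false.
  w1 (successors {w6}): φ is true.
  w2 (successors {w6, w7}): φ is false.
  w3 (successors {w4}): φ is true.
  w4 (successors {w3, w4}): φ is true.
  w5 (successors ∅): φ is true.
  w6 (successors {w1, w2}): φ is false.
  w7 (successors {w0, w2}): φ is true.
  w8 (successors {w8}): φ is true.
  w9 (successors ∅): φ is true.
Detail at w1 (witness):
  At w1: Dia (Dia s and q) is false, so not Dia (Dia s and q) is true.
    At w1: Dia (Dia s and q) requires Dia s and q at some successor in {w6}.
      At w6: Dia s and q is false.
    So Dia (Dia s and q) is false at w1.

Yes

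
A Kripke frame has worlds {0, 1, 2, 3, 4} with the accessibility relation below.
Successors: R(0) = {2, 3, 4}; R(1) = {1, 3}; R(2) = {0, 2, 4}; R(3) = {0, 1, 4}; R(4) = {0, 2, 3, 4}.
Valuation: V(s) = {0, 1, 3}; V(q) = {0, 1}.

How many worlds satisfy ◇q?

4

Recall that ◇ψ holds at a world iff ψ holds at some accessible world.
Let φ = ◇q. Evaluate φ at each world:
  0 (successors {2, 3, 4}): φ is false.
  1 (successors {1, 3}): φ is true.
  2 (successors {0, 2, 4}): φ is true.
  3 (successors {0, 1, 4}): φ is true.
  4 (successors {0, 2, 3, 4}): φ is true.
For instance, at 3:
  At 3: ◇q requires q at some successor in {0, 1, 4}.
    q holds at 0, so ◇q is true at 3.
Satisfying worlds: {1, 2, 3, 4}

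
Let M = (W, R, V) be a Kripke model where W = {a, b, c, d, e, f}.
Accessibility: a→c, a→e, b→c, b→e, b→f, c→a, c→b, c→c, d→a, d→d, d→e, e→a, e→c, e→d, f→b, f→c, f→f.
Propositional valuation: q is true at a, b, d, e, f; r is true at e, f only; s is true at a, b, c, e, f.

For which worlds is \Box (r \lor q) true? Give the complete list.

Let φ = \Box (r \lor q). Evaluate φ at each world:
  a (successors {c, e}): φ is false.
  b (successors {c, e, f}): φ is false.
  c (successors {a, b, c}): φ is false.
  d (successors {a, d, e}): φ is true.
  e (successors {a, c, d}): φ is false.
  f (successors {b, c, f}): φ is false.
For instance, at c:
  At c: \Box (r \lor q) requires r \lor q at every successor {a, b, c}.
    r \lor q fails at c, so \Box (r \lor q) is false at c.
Satisfying worlds: {d}

d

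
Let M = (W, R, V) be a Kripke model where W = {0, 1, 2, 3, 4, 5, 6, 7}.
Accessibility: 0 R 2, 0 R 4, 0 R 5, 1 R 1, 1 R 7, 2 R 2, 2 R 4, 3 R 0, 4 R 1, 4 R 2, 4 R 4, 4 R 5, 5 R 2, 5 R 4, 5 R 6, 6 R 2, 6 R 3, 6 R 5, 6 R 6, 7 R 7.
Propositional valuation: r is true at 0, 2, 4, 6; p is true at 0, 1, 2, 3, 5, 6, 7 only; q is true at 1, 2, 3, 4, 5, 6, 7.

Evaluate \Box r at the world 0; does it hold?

At 0: \Box r requires r at every successor {2, 4, 5}.
  r fails at 5, so \Box r is false at 0.

No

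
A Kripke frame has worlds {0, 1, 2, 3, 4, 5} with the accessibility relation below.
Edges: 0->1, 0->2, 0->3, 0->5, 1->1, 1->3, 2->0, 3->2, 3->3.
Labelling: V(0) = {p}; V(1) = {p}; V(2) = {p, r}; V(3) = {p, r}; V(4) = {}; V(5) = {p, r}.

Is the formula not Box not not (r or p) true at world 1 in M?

No

At 1: Box not not (r or p) is true, so not Box not not (r or p) is false.
  At 1: Box not not (r or p) requires not not (r or p) at every successor {1, 3}.
    At 1: not not (r or p) is true.
    At 3: not not (r or p) is true.
  So Box not not (r or p) is true at 1.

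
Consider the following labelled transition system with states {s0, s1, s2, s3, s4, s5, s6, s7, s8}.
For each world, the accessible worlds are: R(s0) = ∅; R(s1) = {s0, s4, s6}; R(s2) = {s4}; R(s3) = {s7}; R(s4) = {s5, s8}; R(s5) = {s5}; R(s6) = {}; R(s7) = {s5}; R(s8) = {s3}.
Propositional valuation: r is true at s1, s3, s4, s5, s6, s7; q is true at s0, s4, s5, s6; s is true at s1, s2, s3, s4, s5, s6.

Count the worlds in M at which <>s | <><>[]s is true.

Recall that []ψ holds at a world iff ψ holds at every accessible world, and <>ψ holds iff ψ holds at some accessible world.
Let φ = <>s | <><>[]s. Evaluate φ at each world:
  s0 (successors ∅): φ is false.
  s1 (successors {s0, s4, s6}): φ is true.
  s2 (successors {s4}): φ is true.
  s3 (successors {s7}): φ is true.
  s4 (successors {s5, s8}): φ is true.
  s5 (successors {s5}): φ is true.
  s6 (successors ∅): φ is false.
  s7 (successors {s5}): φ is true.
  s8 (successors {s3}): φ is true.
For instance, at s8:
  At s8: <>s is true, <><>[]s is true, so <>s | <><>[]s is true.
    At s8: <>s requires s at some successor in {s3}.
      s holds at s3, so <>s is true at s8.
    At s8: <><>[]s requires <>[]s at some successor in {s3}.
      <>[]s holds at s3, so <><>[]s is true at s8.
Satisfying worlds: {s1, s2, s3, s4, s5, s7, s8}

7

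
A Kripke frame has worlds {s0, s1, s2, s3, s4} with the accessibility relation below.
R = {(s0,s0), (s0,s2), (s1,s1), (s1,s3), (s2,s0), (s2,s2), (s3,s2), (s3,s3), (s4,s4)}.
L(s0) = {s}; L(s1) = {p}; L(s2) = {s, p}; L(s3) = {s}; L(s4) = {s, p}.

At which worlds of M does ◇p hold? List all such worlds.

Let φ = ◇p. Evaluate φ at each world:
  s0 (successors {s0, s2}): φ is true.
  s1 (successors {s1, s3}): φ is true.
  s2 (successors {s0, s2}): φ is true.
  s3 (successors {s2, s3}): φ is true.
  s4 (successors {s4}): φ is true.
For instance, at s0:
  At s0: ◇p requires p at some successor in {s0, s2}.
    p holds at s2, so ◇p is true at s0.
Satisfying worlds: {s0, s1, s2, s3, s4}

s0, s1, s2, s3, s4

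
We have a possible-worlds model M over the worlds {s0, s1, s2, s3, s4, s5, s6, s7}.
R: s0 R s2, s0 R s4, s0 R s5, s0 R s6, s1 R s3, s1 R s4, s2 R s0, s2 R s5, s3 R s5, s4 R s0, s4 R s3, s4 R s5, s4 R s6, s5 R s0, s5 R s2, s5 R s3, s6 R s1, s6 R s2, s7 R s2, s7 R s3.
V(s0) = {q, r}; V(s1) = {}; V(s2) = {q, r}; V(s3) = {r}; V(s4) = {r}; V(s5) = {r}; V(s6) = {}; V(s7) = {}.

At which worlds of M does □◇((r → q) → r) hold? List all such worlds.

Let φ = □◇((r → q) → r). Evaluate φ at each world:
  s0 (successors {s2, s4, s5, s6}): φ is true.
  s1 (successors {s3, s4}): φ is true.
  s2 (successors {s0, s5}): φ is true.
  s3 (successors {s5}): φ is true.
  s4 (successors {s0, s3, s5, s6}): φ is true.
  s5 (successors {s0, s2, s3}): φ is true.
  s6 (successors {s1, s2}): φ is true.
  s7 (successors {s2, s3}): φ is true.
For instance, at s1:
  At s1: □◇((r → q) → r) requires ◇((r → q) → r) at every successor {s3, s4}.
      At s3: ◇((r → q) → r) requires (r → q) → r at some successor in {s5}.
        (r → q) → r holds at s5, so ◇((r → q) → r) is true at s3.
      At s4: ◇((r → q) → r) requires (r → q) → r at some successor in {s0, s3, s5, s6}.
        (r → q) → r holds at s0, so ◇((r → q) → r) is true at s4.
  So □◇((r → q) → r) is true at s1.
Satisfying worlds: {s0, s1, s2, s3, s4, s5, s6, s7}

s0, s1, s2, s3, s4, s5, s6, s7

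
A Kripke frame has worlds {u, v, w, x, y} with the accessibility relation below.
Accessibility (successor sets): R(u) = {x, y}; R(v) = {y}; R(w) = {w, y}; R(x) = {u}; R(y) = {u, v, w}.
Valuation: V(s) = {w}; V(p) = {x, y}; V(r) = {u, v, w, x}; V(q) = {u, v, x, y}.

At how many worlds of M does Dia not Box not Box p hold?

3

Let φ = Dia not Box not Box p. Evaluate φ at each world:
  u (successors {x, y}): φ is true.
  v (successors {y}): φ is true.
  w (successors {w, y}): φ is true.
  x (successors {u}): φ is false.
  y (successors {u, v, w}): φ is false.
For instance, at w:
  At w: Dia not Box not Box p requires not Box not Box p at some successor in {w, y}.
    not Box not Box p holds at y, so Dia not Box not Box p is true at w.
      At y: Box not Box p is false, so not Box not Box p is true.
Satisfying worlds: {u, v, w}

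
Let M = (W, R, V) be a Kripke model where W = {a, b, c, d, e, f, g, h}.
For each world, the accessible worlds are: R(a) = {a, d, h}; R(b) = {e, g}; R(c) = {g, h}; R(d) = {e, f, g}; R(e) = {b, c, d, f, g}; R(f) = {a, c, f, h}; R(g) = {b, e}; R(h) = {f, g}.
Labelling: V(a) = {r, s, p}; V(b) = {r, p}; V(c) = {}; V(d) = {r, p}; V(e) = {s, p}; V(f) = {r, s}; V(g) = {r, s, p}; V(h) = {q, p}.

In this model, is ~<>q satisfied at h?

Yes

At h: <>q is false, so ~<>q is true.
  At h: <>q requires q at some successor in {f, g}.
    At f: q is false.
    At g: q is false.
  So <>q is false at h.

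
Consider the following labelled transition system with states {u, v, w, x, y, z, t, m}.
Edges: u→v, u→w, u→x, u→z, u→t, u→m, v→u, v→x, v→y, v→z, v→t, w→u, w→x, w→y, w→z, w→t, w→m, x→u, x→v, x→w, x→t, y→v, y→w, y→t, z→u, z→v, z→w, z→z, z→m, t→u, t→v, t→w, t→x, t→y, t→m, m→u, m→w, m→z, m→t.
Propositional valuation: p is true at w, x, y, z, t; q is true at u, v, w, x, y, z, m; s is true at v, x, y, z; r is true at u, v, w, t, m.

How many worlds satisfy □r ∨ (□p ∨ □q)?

4

Let φ = □r ∨ (□p ∨ □q). Evaluate φ at each world:
  u (successors {v, w, x, z, t, m}): φ is false.
  v (successors {u, x, y, z, t}): φ is false.
  w (successors {u, x, y, z, t, m}): φ is false.
  x (successors {u, v, w, t}): φ is true.
  y (successors {v, w, t}): φ is true.
  z (successors {u, v, w, z, m}): φ is true.
  t (successors {u, v, w, x, y, m}): φ is true.
  m (successors {u, w, z, t}): φ is false.
For instance, at z:
  At z: □r is false, □p ∨ □q is true, so □r ∨ (□p ∨ □q) is true.
    At z: □r requires r at every successor {u, v, w, z, m}.
      r fails at z, so □r is false at z.
    At z: □p is false, □q is true, so □p ∨ □q is true.
      At z: □p requires p at every successor {u, v, w, z, m}.
        p fails at u, so □p is false at z.
      At z: □q requires q at every successor {u, v, w, z, m}.
        At u: q is true.
        At v: q is true.
        At w: q is true.
        At z: q is true.
        At m: q is true.
      So □q is true at z.
Satisfying worlds: {x, y, z, t}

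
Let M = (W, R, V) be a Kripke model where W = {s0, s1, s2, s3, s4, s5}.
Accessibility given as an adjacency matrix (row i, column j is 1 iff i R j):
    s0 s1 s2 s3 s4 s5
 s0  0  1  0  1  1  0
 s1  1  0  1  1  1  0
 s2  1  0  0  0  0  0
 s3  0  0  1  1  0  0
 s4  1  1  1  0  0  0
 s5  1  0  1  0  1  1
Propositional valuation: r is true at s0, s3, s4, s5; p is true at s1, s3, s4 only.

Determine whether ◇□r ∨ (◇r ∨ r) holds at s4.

At s4: ◇□r is true, ◇r ∨ r is true, so ◇□r ∨ (◇r ∨ r) is true.
  At s4: ◇□r requires □r at some successor in {s0, s1, s2}.
    □r holds at s2, so ◇□r is true at s4.
      At s2: □r requires r at every successor {s0}.
        At s0: r is true.
      So □r is true at s2.
  At s4: ◇r is true, r is true, so ◇r ∨ r is true.
    At s4: ◇r requires r at some successor in {s0, s1, s2}.
      r holds at s0, so ◇r is true at s4.

Yes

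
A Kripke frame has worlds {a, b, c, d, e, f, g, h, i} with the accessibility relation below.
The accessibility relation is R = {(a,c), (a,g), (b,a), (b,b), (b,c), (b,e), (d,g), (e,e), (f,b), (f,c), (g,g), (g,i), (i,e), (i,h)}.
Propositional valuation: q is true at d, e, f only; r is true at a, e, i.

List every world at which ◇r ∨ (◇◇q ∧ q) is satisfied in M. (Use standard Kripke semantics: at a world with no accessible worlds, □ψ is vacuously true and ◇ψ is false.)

b, e, f, g, i

Let φ = ◇r ∨ (◇◇q ∧ q). Evaluate φ at each world:
  a (successors {c, g}): φ is false.
  b (successors {a, b, c, e}): φ is true.
  c (successors ∅): φ is false.
  d (successors {g}): φ is false.
  e (successors {e}): φ is true.
  f (successors {b, c}): φ is true.
  g (successors {g, i}): φ is true.
  h (successors ∅): φ is false.
  i (successors {e, h}): φ is true.
For instance, at a:
  At a: ◇r is false, ◇◇q ∧ q is false, so ◇r ∨ (◇◇q ∧ q) is false.
    At a: ◇r requires r at some successor in {c, g}.
      At c: r is false.
      At g: r is false.
    So ◇r is false at a.
    At a: ◇◇q is false, q is false, so ◇◇q ∧ q is false.
      At a: ◇◇q requires ◇q at some successor in {c, g}.
        At c: ◇q is false.
        At g: ◇q is false.
      So ◇◇q is false at a.
Satisfying worlds: {b, e, f, g, i}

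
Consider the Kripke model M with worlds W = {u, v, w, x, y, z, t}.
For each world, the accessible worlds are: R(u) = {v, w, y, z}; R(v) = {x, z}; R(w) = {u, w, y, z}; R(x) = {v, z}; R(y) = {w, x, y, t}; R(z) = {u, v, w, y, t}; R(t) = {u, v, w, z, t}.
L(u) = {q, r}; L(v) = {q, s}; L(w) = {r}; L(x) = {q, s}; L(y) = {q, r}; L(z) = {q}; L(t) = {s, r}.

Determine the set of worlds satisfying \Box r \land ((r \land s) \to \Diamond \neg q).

none

Let φ = \Box r \land ((r \land s) \to \Diamond \neg q). Evaluate φ at each world:
  u (successors {v, w, y, z}): φ is false.
  v (successors {x, z}): φ is false.
  w (successors {u, w, y, z}): φ is false.
  x (successors {v, z}): φ is false.
  y (successors {w, x, y, t}): φ is false.
  z (successors {u, v, w, y, t}): φ is false.
  t (successors {u, v, w, z, t}): φ is false.
For instance, at v:
  At v: \Box r is false, (r \land s) \to \Diamond \neg q is true, so \Box r \land ((r \land s) \to \Diamond \neg q) is false.
    At v: \Box r requires r at every successor {x, z}.
      r fails at x, so \Box r is false at v.
    At v: r \land s is false, \Diamond \neg q is false, so (r \land s) \to \Diamond \neg q is true.
      At v: \Diamond \neg q requires \neg q at some successor in {x, z}.
        At x: \neg q is false.
        At z: \neg q is false.
      So \Diamond \neg q is false at v.
Satisfying worlds: none.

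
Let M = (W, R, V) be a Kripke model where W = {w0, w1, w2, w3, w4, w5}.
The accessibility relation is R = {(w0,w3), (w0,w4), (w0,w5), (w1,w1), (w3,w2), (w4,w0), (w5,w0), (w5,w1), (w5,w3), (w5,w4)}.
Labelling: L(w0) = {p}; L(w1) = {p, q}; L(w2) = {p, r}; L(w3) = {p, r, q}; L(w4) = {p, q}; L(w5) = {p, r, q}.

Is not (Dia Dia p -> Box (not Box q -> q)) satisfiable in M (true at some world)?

Recall that Box ψ holds at a world iff ψ holds at every accessible world, and Dia ψ holds iff ψ holds at some accessible world.
Let φ = not (Dia Dia p -> Box (not Box q -> q)). Evaluate φ at each world:
  w0 (successors {w3, w4, w5}): φ is false.
  w1 (successors {w1}): φ is false.
  w2 (successors ∅): φ is false.
  w3 (successors {w2}): φ is false.
  w4 (successors {w0}): φ is false.
  w5 (successors {w0, w1, w3, w4}): φ is false.
For instance, at w3:
  At w3: Dia Dia p -> Box (not Box q -> q) is true, so not (Dia Dia p -> Box (not Box q -> q)) is false.
    At w3: Dia Dia p is false, Box (not Box q -> q) is true, so Dia Dia p -> Box (not Box q -> q) is true.
      At w3: Dia Dia p requires Dia p at some successor in {w2}.
        At w2: Dia p is false.
      So Dia Dia p is false at w3.
      At w3: Box (not Box q -> q) requires not Box q -> q at every successor {w2}.
        At w2: not Box q -> q is true.
      So Box (not Box q -> q) is true at w3.

No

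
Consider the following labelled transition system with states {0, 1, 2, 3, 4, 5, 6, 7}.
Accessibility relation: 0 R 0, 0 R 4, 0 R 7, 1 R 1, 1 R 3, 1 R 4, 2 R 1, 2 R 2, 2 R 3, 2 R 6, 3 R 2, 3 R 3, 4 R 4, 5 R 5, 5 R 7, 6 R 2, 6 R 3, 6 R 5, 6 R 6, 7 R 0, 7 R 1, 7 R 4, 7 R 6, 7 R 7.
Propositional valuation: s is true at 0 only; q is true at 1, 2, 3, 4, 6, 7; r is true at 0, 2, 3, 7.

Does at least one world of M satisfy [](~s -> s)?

No

Let φ = [](~s -> s). Evaluate φ at each world:
  0 (successors {0, 4, 7}): φ is false.
  1 (successors {1, 3, 4}): φ is false.
  2 (successors {1, 2, 3, 6}): φ is false.
  3 (successors {2, 3}): φ is false.
  4 (successors {4}): φ is false.
  5 (successors {5, 7}): φ is false.
  6 (successors {2, 3, 5, 6}): φ is false.
  7 (successors {0, 1, 4, 6, 7}): φ is false.
For instance, at 2:
  At 2: [](~s -> s) requires ~s -> s at every successor {1, 2, 3, 6}.
    ~s -> s fails at 1, so [](~s -> s) is false at 2.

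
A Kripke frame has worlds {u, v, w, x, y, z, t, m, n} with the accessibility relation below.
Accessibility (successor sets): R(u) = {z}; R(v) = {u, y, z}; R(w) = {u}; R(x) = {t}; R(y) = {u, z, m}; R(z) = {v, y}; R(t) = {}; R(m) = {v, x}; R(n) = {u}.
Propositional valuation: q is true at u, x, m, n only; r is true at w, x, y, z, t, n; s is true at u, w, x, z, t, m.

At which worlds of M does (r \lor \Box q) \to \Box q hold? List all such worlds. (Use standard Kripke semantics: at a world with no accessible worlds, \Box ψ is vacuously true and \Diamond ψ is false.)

u, v, w, t, m, n

Let φ = (r \lor \Box q) \to \Box q. Evaluate φ at each world:
  u (successors {z}): φ is true.
  v (successors {u, y, z}): φ is true.
  w (successors {u}): φ is true.
  x (successors {t}): φ is false.
  y (successors {u, z, m}): φ is false.
  z (successors {v, y}): φ is false.
  t (successors ∅): φ is true.
  m (successors {v, x}): φ is true.
  n (successors {u}): φ is true.
For instance, at m:
  At m: r \lor \Box q is false, \Box q is false, so (r \lor \Box q) \to \Box q is true.
    At m: r is false, \Box q is false, so r \lor \Box q is false.
      At m: \Box q requires q at every successor {v, x}.
        q fails at v, so \Box q is false at m.
    At m: \Box q requires q at every successor {v, x}.
      q fails at v, so \Box q is false at m.
Satisfying worlds: {u, v, w, t, m, n}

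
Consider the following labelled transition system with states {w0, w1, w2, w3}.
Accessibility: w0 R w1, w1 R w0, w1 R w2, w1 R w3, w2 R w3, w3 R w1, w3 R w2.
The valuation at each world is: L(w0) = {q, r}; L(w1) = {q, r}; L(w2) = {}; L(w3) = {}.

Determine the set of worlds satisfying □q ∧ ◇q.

Let φ = □q ∧ ◇q. Evaluate φ at each world:
  w0 (successors {w1}): φ is true.
  w1 (successors {w0, w2, w3}): φ is false.
  w2 (successors {w3}): φ is false.
  w3 (successors {w1, w2}): φ is false.
For instance, at w1:
  At w1: □q is false, ◇q is true, so □q ∧ ◇q is false.
    At w1: □q requires q at every successor {w0, w2, w3}.
      q fails at w2, so □q is false at w1.
    At w1: ◇q requires q at some successor in {w0, w2, w3}.
      q holds at w0, so ◇q is true at w1.
Satisfying worlds: {w0}

w0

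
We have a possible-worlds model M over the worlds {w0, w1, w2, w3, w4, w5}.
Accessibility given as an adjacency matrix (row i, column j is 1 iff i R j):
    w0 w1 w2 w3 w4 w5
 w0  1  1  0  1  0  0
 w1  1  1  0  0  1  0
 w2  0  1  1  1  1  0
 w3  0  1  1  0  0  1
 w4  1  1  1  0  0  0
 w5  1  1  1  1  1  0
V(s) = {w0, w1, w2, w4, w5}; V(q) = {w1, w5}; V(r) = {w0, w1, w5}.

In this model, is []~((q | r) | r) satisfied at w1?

No

At w1: []~((q | r) | r) requires ~((q | r) | r) at every successor {w0, w1, w4}.
  ~((q | r) | r) fails at w0, so []~((q | r) | r) is false at w1.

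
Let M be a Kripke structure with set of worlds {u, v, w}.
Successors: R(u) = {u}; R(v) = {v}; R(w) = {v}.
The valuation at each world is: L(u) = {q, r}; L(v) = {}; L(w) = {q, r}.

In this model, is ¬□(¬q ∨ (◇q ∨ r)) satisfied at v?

No

Recall that □ψ holds at a world iff ψ holds at every accessible world, and ◇ψ holds iff ψ holds at some accessible world.
At v: □(¬q ∨ (◇q ∨ r)) is true, so ¬□(¬q ∨ (◇q ∨ r)) is false.
  At v: □(¬q ∨ (◇q ∨ r)) requires ¬q ∨ (◇q ∨ r) at every successor {v}.
      At v: ¬q is true, ◇q ∨ r is false, so ¬q ∨ (◇q ∨ r) is true.
  So □(¬q ∨ (◇q ∨ r)) is true at v.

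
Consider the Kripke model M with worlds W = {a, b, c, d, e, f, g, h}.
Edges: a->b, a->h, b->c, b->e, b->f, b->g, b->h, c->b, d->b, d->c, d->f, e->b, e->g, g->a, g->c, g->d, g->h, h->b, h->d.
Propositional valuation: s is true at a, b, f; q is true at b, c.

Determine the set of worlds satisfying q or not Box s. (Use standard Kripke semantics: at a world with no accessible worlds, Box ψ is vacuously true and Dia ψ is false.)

a, b, c, d, e, g, h

Recall that Box ψ holds at a world iff ψ holds at every accessible world, and Dia ψ holds iff ψ holds at some accessible world.
Let φ = q or not Box s. Evaluate φ at each world:
  a (successors {b, h}): φ is true.
  b (successors {c, e, f, g, h}): φ is true.
  c (successors {b}): φ is true.
  d (successors {b, c, f}): φ is true.
  e (successors {b, g}): φ is true.
  f (successors ∅): φ is false.
  g (successors {a, c, d, h}): φ is true.
  h (successors {b, d}): φ is true.
For instance, at h:
  At h: q is false, not Box s is true, so q or not Box s is true.
    At h: Box s is false, so not Box s is true.
      At h: Box s requires s at every successor {b, d}.
        s fails at d, so Box s is false at h.
Satisfying worlds: {a, b, c, d, e, g, h}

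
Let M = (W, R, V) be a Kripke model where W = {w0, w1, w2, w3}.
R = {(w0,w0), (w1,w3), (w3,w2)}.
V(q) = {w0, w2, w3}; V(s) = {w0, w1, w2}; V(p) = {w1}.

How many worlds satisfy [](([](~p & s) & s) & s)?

3

Let φ = [](([](~p & s) & s) & s). Evaluate φ at each world:
  w0 (successors {w0}): φ is true.
  w1 (successors {w3}): φ is false.
  w2 (successors ∅): φ is true.
  w3 (successors {w2}): φ is true.
For instance, at w0:
  At w0: [](([](~p & s) & s) & s) requires ([](~p & s) & s) & s at every successor {w0}.
      At w0: [](~p & s) & s is true, s is true, so ([](~p & s) & s) & s is true.
  So [](([](~p & s) & s) & s) is true at w0.
Satisfying worlds: {w0, w2, w3}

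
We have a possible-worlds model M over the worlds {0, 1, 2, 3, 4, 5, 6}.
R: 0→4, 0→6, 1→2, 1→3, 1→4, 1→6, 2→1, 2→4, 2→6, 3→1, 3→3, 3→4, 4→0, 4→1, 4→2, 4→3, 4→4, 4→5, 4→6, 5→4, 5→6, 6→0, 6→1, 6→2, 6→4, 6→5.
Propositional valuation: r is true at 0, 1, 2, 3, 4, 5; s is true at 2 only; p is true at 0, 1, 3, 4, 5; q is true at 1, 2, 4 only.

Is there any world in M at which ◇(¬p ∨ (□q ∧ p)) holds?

Yes

Let φ = ◇(¬p ∨ (□q ∧ p)). Evaluate φ at each world:
  0 (successors {4, 6}): φ is true.
  1 (successors {2, 3, 4, 6}): φ is true.
  2 (successors {1, 4, 6}): φ is true.
  3 (successors {1, 3, 4}): φ is false.
  4 (successors {0, 1, 2, 3, 4, 5, 6}): φ is true.
  5 (successors {4, 6}): φ is true.
  6 (successors {0, 1, 2, 4, 5}): φ is true.
Detail at 0 (witness):
  At 0: ◇(¬p ∨ (□q ∧ p)) requires ¬p ∨ (□q ∧ p) at some successor in {4, 6}.
    ¬p ∨ (□q ∧ p) holds at 6, so ◇(¬p ∨ (□q ∧ p)) is true at 0.
      At 6: ¬p is true, □q ∧ p is false, so ¬p ∨ (□q ∧ p) is true.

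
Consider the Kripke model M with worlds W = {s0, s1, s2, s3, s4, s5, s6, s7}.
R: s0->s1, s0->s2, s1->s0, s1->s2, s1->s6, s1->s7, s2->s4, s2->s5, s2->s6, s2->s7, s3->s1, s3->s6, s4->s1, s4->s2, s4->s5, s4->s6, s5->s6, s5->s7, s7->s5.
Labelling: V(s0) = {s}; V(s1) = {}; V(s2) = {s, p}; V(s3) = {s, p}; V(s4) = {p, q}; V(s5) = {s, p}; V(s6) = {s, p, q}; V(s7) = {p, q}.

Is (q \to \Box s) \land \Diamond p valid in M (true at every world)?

Let φ = (q \to \Box s) \land \Diamond p. Evaluate φ at each world:
  s0 (successors {s1, s2}): φ is true.
  s1 (successors {s0, s2, s6, s7}): φ is true.
  s2 (successors {s4, s5, s6, s7}): φ is true.
  s3 (successors {s1, s6}): φ is true.
  s4 (successors {s1, s2, s5, s6}): φ is false.
  s5 (successors {s6, s7}): φ is true.
  s6 (successors ∅): φ is false.
  s7 (successors {s5}): φ is true.
Detail at s4 (counterexample):
  At s4: q \to \Box s is false, \Diamond p is true, so (q \to \Box s) \land \Diamond p is false.
    At s4: q is true, \Box s is false, so q \to \Box s is false.
      At s4: \Box s requires s at every successor {s1, s2, s5, s6}.
        s fails at s1, so \Box s is false at s4.
    At s4: \Diamond p requires p at some successor in {s1, s2, s5, s6}.
      p holds at s2, so \Diamond p is true at s4.

No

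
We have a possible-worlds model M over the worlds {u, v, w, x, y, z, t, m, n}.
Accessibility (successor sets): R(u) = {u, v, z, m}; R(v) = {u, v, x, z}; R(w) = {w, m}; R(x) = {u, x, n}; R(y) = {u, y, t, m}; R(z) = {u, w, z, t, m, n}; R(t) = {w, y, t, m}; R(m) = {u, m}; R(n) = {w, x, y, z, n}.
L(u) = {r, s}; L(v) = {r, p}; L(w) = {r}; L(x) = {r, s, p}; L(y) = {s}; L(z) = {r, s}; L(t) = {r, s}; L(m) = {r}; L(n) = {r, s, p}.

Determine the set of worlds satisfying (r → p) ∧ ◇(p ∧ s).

Recall that ◇ψ holds at a world iff ψ holds at some accessible world.
Let φ = (r → p) ∧ ◇(p ∧ s). Evaluate φ at each world:
  u (successors {u, v, z, m}): φ is false.
  v (successors {u, v, x, z}): φ is true.
  w (successors {w, m}): φ is false.
  x (successors {u, x, n}): φ is true.
  y (successors {u, y, t, m}): φ is false.
  z (successors {u, w, z, t, m, n}): φ is false.
  t (successors {w, y, t, m}): φ is false.
  m (successors {u, m}): φ is false.
  n (successors {w, x, y, z, n}): φ is true.
For instance, at m:
  At m: r → p is false, ◇(p ∧ s) is false, so (r → p) ∧ ◇(p ∧ s) is false.
    At m: ◇(p ∧ s) requires p ∧ s at some successor in {u, m}.
      At u: p ∧ s is false.
      At m: p ∧ s is false.
    So ◇(p ∧ s) is false at m.
Satisfying worlds: {v, x, n}

v, x, n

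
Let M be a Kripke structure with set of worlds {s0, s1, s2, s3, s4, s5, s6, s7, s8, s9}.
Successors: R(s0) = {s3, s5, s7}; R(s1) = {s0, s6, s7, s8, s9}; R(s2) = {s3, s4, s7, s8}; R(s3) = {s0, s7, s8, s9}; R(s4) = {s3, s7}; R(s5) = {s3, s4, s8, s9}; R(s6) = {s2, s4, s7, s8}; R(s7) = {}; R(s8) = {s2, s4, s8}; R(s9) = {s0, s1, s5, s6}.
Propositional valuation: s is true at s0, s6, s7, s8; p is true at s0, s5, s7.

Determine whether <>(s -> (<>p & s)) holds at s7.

No

Recall that <>ψ holds at a world iff ψ holds at some accessible world.
At s7: no accessible worlds, so <>(s -> (<>p & s)) is false.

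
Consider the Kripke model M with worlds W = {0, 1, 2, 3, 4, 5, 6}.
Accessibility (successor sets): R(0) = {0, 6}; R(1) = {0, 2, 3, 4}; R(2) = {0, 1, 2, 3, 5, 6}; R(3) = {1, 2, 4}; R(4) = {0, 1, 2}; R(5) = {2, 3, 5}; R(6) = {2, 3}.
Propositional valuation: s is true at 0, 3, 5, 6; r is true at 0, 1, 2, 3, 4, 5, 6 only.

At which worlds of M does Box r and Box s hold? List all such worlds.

0

Recall that Box ψ holds at a world iff ψ holds at every accessible world, and Dia ψ holds iff ψ holds at some accessible world.
Let φ = Box r and Box s. Evaluate φ at each world:
  0 (successors {0, 6}): φ is true.
  1 (successors {0, 2, 3, 4}): φ is false.
  2 (successors {0, 1, 2, 3, 5, 6}): φ is false.
  3 (successors {1, 2, 4}): φ is false.
  4 (successors {0, 1, 2}): φ is false.
  5 (successors {2, 3, 5}): φ is false.
  6 (successors {2, 3}): φ is false.
For instance, at 1:
  At 1: Box r is true, Box s is false, so Box r and Box s is false.
    At 1: Box r requires r at every successor {0, 2, 3, 4}.
      At 0: r is true.
      At 2: r is true.
      At 3: r is true.
      At 4: r is true.
    So Box r is true at 1.
    At 1: Box s requires s at every successor {0, 2, 3, 4}.
      s fails at 2, so Box s is false at 1.
Satisfying worlds: {0}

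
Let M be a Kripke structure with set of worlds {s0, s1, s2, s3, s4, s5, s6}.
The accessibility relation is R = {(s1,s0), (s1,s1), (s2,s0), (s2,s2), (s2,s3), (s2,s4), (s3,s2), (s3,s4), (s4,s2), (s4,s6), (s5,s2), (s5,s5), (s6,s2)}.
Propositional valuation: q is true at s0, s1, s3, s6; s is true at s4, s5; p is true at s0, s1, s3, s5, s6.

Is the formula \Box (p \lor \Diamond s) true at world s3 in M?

No

Recall that \Box ψ holds at a world iff ψ holds at every accessible world, and \Diamond ψ holds iff ψ holds at some accessible world.
At s3: \Box (p \lor \Diamond s) requires p \lor \Diamond s at every successor {s2, s4}.
  p \lor \Diamond s fails at s4, so \Box (p \lor \Diamond s) is false at s3.
    At s4: p is false, \Diamond s is false, so p \lor \Diamond s is false.
      At s4: \Diamond s requires s at some successor in {s2, s6}.
        At s2: s is false.
        At s6: s is false.
      So \Diamond s is false at s4.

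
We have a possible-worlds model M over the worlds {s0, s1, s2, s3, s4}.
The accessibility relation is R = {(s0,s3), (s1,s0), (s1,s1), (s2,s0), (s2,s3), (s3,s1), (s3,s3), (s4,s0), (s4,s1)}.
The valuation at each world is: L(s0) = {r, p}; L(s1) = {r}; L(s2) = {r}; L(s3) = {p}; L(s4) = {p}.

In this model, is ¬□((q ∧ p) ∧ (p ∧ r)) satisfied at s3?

At s3: □((q ∧ p) ∧ (p ∧ r)) is false, so ¬□((q ∧ p) ∧ (p ∧ r)) is true.
  At s3: □((q ∧ p) ∧ (p ∧ r)) requires (q ∧ p) ∧ (p ∧ r) at every successor {s1, s3}.
    (q ∧ p) ∧ (p ∧ r) fails at s1, so □((q ∧ p) ∧ (p ∧ r)) is false at s3.

Yes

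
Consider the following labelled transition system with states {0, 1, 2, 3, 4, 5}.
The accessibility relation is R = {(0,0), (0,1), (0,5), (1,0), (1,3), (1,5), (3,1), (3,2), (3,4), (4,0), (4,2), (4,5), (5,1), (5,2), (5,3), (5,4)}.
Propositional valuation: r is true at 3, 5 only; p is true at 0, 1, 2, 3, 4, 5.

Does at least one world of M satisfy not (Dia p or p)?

No

Let φ = not (Dia p or p). Evaluate φ at each world:
  0 (successors {0, 1, 5}): φ is false.
  1 (successors {0, 3, 5}): φ is false.
  2 (successors ∅): φ is false.
  3 (successors {1, 2, 4}): φ is false.
  4 (successors {0, 2, 5}): φ is false.
  5 (successors {1, 2, 3, 4}): φ is false.
For instance, at 3:
  At 3: Dia p or p is true, so not (Dia p or p) is false.
    At 3: Dia p is true, p is true, so Dia p or p is true.
      At 3: Dia p requires p at some successor in {1, 2, 4}.
        p holds at 1, so Dia p is true at 3.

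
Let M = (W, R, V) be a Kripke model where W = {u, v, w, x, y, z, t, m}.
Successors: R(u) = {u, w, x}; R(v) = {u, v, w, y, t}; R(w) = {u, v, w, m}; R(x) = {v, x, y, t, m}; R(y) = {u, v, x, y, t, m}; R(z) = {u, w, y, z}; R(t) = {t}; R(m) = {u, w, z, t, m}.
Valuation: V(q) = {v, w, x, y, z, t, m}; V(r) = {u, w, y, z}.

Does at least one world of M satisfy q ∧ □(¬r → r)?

Yes

Let φ = q ∧ □(¬r → r). Evaluate φ at each world:
  u (successors {u, w, x}): φ is false.
  v (successors {u, v, w, y, t}): φ is false.
  w (successors {u, v, w, m}): φ is false.
  x (successors {v, x, y, t, m}): φ is false.
  y (successors {u, v, x, y, t, m}): φ is false.
  z (successors {u, w, y, z}): φ is true.
  t (successors {t}): φ is false.
  m (successors {u, w, z, t, m}): φ is false.
Detail at z (witness):
  At z: q is true, □(¬r → r) is true, so q ∧ □(¬r → r) is true.
    At z: □(¬r → r) requires ¬r → r at every successor {u, w, y, z}.
      At u: ¬r → r is true.
      At w: ¬r → r is true.
      At y: ¬r → r is true.
      At z: ¬r → r is true.
    So □(¬r → r) is true at z.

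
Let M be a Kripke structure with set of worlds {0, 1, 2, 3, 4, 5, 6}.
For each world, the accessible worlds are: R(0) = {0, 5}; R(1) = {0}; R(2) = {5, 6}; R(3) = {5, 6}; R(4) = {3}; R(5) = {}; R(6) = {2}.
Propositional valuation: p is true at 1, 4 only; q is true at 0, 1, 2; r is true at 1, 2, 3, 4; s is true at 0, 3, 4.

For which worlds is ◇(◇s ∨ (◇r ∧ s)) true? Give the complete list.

Let φ = ◇(◇s ∨ (◇r ∧ s)). Evaluate φ at each world:
  0 (successors {0, 5}): φ is true.
  1 (successors {0}): φ is true.
  2 (successors {5, 6}): φ is false.
  3 (successors {5, 6}): φ is false.
  4 (successors {3}): φ is false.
  5 (successors ∅): φ is false.
  6 (successors {2}): φ is false.
For instance, at 3:
  At 3: ◇(◇s ∨ (◇r ∧ s)) requires ◇s ∨ (◇r ∧ s) at some successor in {5, 6}.
    At 5: ◇s ∨ (◇r ∧ s) is false.
    At 6: ◇s ∨ (◇r ∧ s) is false.
  So ◇(◇s ∨ (◇r ∧ s)) is false at 3.
Satisfying worlds: {0, 1}

0, 1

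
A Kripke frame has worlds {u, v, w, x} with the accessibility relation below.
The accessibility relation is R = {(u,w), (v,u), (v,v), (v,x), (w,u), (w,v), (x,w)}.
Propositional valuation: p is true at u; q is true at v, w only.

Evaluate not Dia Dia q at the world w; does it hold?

No

Recall that Dia ψ holds at a world iff ψ holds at some accessible world.
At w: Dia Dia q is true, so not Dia Dia q is false.
  At w: Dia Dia q requires Dia q at some successor in {u, v}.
    Dia q holds at u, so Dia Dia q is true at w.
      At u: Dia q requires q at some successor in {w}.
        q holds at w, so Dia q is true at u.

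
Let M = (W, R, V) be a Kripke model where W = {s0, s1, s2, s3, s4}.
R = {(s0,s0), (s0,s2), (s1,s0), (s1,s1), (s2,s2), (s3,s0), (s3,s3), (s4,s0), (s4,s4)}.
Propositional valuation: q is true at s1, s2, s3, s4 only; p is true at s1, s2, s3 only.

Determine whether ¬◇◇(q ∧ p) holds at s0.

No

At s0: ◇◇(q ∧ p) is true, so ¬◇◇(q ∧ p) is false.
  At s0: ◇◇(q ∧ p) requires ◇(q ∧ p) at some successor in {s0, s2}.
    ◇(q ∧ p) holds at s0, so ◇◇(q ∧ p) is true at s0.
      At s0: ◇(q ∧ p) requires q ∧ p at some successor in {s0, s2}.
        q ∧ p holds at s2, so ◇(q ∧ p) is true at s0.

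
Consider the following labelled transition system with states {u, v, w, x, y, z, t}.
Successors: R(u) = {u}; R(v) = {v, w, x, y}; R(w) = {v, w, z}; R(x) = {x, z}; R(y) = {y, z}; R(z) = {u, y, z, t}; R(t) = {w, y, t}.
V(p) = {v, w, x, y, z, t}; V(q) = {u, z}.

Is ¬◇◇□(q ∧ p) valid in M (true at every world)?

Yes

Let φ = ¬◇◇□(q ∧ p). Evaluate φ at each world:
  u (successors {u}): φ is true.
  v (successors {v, w, x, y}): φ is true.
  w (successors {v, w, z}): φ is true.
  x (successors {x, z}): φ is true.
  y (successors {y, z}): φ is true.
  z (successors {u, y, z, t}): φ is true.
  t (successors {w, y, t}): φ is true.
For instance, at u:
  At u: ◇◇□(q ∧ p) is false, so ¬◇◇□(q ∧ p) is true.
    At u: ◇◇□(q ∧ p) requires ◇□(q ∧ p) at some successor in {u}.
      At u: ◇□(q ∧ p) is false.
    So ◇◇□(q ∧ p) is false at u.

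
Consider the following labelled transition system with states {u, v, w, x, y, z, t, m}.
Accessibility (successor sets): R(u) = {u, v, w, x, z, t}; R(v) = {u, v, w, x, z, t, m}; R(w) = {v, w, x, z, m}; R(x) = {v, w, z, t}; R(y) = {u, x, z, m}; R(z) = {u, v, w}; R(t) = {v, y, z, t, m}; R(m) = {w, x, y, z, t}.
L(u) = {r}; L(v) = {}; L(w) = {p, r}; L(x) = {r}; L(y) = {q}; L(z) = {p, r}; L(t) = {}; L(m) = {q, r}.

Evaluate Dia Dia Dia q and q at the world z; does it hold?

No

At z: Dia Dia Dia q is true, q is false, so Dia Dia Dia q and q is false.
  At z: Dia Dia Dia q requires Dia Dia q at some successor in {u, v, w}.
    Dia Dia q holds at u, so Dia Dia Dia q is true at z.
      At u: Dia Dia q requires Dia q at some successor in {u, v, w, x, z, t}.
        Dia q holds at v, so Dia Dia q is true at u.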